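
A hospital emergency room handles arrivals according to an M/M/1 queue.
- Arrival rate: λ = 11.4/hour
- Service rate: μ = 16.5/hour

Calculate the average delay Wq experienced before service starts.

First, compute utilization: ρ = λ/μ = 11.4/16.5 = 0.6909
For M/M/1: Wq = λ/(μ(μ-λ))
Wq = 11.4/(16.5 × (16.5-11.4))
Wq = 11.4/(16.5 × 5.10)
Wq = 0.1355 hours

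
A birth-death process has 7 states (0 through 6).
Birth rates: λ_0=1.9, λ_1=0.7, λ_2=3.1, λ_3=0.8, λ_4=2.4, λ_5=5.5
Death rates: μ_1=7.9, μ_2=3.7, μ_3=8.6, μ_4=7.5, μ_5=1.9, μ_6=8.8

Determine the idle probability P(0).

Ratios P(n)/P(0) = (λ₀···λₙ₋₁)/(μ₁···μₙ):
P(1)/P(0) = (1.9)/(7.9) = 0.2405
P(2)/P(0) = (1.9×0.7)/(7.9×3.7) = 0.04550
P(3)/P(0) = (1.9×0.7×3.1)/(7.9×3.7×8.6) = 0.01640
P(4)/P(0) = (1.9×0.7×3.1×0.8)/(7.9×3.7×8.6×7.5) = 0.001750
P(5)/P(0) = (1.9×0.7×3.1×0.8×2.4)/(7.9×3.7×8.6×7.5×1.9) = 0.002210
P(6)/P(0) = (1.9×0.7×3.1×0.8×2.4×5.5)/(7.9×3.7×8.6×7.5×1.9×8.8) = 0.001381

Normalization: ∑ P(n) = 1
P(0) × (1.0000 + 0.2405 + 0.04550 + 0.01640 + 0.001750 + 0.002210 + 0.001381) = 1
P(0) × 1.3077 = 1
P(0) = 1/1.3077 = 0.7647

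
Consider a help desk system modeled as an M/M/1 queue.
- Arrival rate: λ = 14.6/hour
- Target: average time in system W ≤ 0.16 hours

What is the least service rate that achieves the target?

For M/M/1: W = 1/(μ-λ)
Need W ≤ 0.16, so 1/(μ-λ) ≤ 0.16
μ - λ ≥ 1/0.16 = 6.2500
μ ≥ 14.6 + 6.2500 = 20.8500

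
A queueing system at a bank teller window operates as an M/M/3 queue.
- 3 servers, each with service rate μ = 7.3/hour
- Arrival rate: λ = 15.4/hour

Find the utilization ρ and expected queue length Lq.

Traffic intensity: ρ = λ/(cμ) = 15.4/(3×7.3) = 0.7032
Since ρ = 0.7032 < 1, system is stable.
Offered load a = λ/μ = cρ = 15.4/7.3 = 2.1096
P₀ = [ Σₙ₌₀^2 aⁿ/n! + a^3/(3!(1-ρ)) ]⁻¹
Σ = a^0/0! + a^1/1! + a^2/2! = 1.0000 + 2.1096 + 2.2252 = 5.3348
a^3/(3!(1-ρ)) = 9.3884/(6 × 0.2968) = 5.2720
P₀ = 1/(5.3348 + 5.2720) = 0.09428
Lq = P₀·a^3·ρ / (3!(1-ρ)²) = 0.09428 × 9.3884 × 0.7032 / (6 × 0.08809) = 1.1776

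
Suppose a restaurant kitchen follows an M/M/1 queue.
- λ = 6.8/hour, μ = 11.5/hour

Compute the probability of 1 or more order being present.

ρ = λ/μ = 6.8/11.5 = 0.5913
P(N ≥ n) = ρⁿ
P(N ≥ 1) = 0.5913^1
P(N ≥ 1) = 0.5913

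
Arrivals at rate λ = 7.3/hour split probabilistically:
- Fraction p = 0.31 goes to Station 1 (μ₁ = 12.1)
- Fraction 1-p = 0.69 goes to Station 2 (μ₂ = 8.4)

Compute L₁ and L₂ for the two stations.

Effective rates: λ₁ = 7.3×0.31 = 2.263, λ₂ = 7.3×0.69 = 5.037
Station 1: ρ₁ = 2.263/12.1 = 0.1870, L₁ = ρ₁/(1-ρ₁) = 0.1870/(1-0.1870) = 0.2300
Station 2: ρ₂ = 5.037/8.4 = 0.59964, L₂ = ρ₂/(1-ρ₂) = 0.59964/(1-0.59964) = 1.4978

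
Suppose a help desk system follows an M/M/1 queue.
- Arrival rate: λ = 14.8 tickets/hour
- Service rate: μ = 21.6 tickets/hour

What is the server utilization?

Server utilization: ρ = λ/μ
ρ = 14.8/21.6 = 0.6852
The server is busy 68.52% of the time.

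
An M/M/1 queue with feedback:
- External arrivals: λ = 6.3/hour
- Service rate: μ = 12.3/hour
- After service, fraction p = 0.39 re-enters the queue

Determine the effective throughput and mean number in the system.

Effective arrival rate: λ_eff = λ/(1-p) = 6.3/(1-0.39) = 6.3/0.61 = 10.32787
ρ = λ_eff/μ = 10.32787/12.3 = 0.839664
L = ρ/(1-ρ) = 0.839664/(1-0.839664) = 5.2369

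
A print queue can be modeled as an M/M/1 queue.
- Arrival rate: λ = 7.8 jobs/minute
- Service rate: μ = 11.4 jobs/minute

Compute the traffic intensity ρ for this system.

Server utilization: ρ = λ/μ
ρ = 7.8/11.4 = 0.6842
The server is busy 68.42% of the time.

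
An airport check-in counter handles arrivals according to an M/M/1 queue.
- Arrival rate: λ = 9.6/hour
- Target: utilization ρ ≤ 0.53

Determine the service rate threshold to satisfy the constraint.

ρ = λ/μ, so μ = λ/ρ
μ ≥ 9.6/0.53 = 18.1132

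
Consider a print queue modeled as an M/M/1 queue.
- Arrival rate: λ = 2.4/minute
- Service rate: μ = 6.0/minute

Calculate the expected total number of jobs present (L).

ρ = λ/μ = 2.4/6.0 = 0.4000
For M/M/1: L = λ/(μ-λ)
L = 2.4/(6.0-2.4) = 2.4/3.60
L = 0.6667 jobs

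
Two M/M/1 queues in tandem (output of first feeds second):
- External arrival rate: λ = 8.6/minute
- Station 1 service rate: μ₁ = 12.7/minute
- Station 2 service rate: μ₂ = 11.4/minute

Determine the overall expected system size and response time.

By Jackson's theorem, each station behaves as independent M/M/1.
Station 1: ρ₁ = 8.6/12.7 = 0.6772, L₁ = ρ₁/(1-ρ₁) = λ/(μ₁-λ) = 8.6/4.10 = 2.0976
Station 2: ρ₂ = 8.6/11.4 = 0.7544, L₂ = ρ₂/(1-ρ₂) = λ/(μ₂-λ) = 8.6/2.80 = 3.0714
Total: L = L₁ + L₂ = 2.0976 + 3.0714 = 5.1690
W = L/λ = 5.1690/8.6 = 0.6010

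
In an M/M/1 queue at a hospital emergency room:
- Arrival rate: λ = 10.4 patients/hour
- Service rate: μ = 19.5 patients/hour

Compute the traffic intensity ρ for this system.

Server utilization: ρ = λ/μ
ρ = 10.4/19.5 = 0.5333
The server is busy 53.33% of the time.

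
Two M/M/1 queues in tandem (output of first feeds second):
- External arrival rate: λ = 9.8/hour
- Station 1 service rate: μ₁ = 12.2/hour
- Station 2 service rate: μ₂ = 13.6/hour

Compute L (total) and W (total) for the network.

By Jackson's theorem, each station behaves as independent M/M/1.
Station 1: ρ₁ = 9.8/12.2 = 0.8033, L₁ = ρ₁/(1-ρ₁) = λ/(μ₁-λ) = 9.8/2.40 = 4.08333
Station 2: ρ₂ = 9.8/13.6 = 0.7206, L₂ = ρ₂/(1-ρ₂) = λ/(μ₂-λ) = 9.8/3.80 = 2.57895
Total: L = L₁ + L₂ = 4.08333 + 2.57895 = 6.6623
W = L/λ = 6.6623/9.8 = 0.6798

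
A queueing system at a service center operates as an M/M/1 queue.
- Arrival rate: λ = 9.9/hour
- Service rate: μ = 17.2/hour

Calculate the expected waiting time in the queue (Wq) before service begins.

First, compute utilization: ρ = λ/μ = 9.9/17.2 = 0.5756
For M/M/1: Wq = λ/(μ(μ-λ))
Wq = 9.9/(17.2 × (17.2-9.9))
Wq = 9.9/(17.2 × 7.30)
Wq = 0.07885 hours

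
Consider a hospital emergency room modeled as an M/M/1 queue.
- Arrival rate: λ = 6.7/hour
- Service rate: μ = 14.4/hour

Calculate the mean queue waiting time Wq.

First, compute utilization: ρ = λ/μ = 6.7/14.4 = 0.4653
For M/M/1: Wq = λ/(μ(μ-λ))
Wq = 6.7/(14.4 × (14.4-6.7))
Wq = 6.7/(14.4 × 7.70)
Wq = 0.06043 hours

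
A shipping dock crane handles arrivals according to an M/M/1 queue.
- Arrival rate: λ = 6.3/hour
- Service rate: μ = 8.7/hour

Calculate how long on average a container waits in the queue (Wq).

First, compute utilization: ρ = λ/μ = 6.3/8.7 = 0.7241
For M/M/1: Wq = λ/(μ(μ-λ))
Wq = 6.3/(8.7 × (8.7-6.3))
Wq = 6.3/(8.7 × 2.40)
Wq = 0.3017 hours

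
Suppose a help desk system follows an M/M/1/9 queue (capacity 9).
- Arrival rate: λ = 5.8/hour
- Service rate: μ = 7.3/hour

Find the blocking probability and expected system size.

ρ = λ/μ = 5.8/7.3 = 0.79452
P₀ = (1-ρ)/(1-ρ^(K+1)) = (1-0.79452)/(1-0.79452^10) = 0.2055/0.8998 = 0.2284
P_K = P₀×ρ^K = 0.22837 × 0.79452^9 = 0.22837 × 0.12617 = 0.02881
Blocking probability P_9 = 0.02881 (2.88%)
L = ρ[1 - (K+1)ρ^K + Kρ^(K+1)] / [(1-ρ)(1-ρ^(K+1))]
L = 0.79452 × (1 - 10×0.126166 + 9×0.100242) / ((1 - 0.79452) × (1 - 0.100242)) = 2.7526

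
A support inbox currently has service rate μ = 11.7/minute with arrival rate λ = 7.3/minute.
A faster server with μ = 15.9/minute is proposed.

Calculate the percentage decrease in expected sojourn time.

System 1: ρ₁ = 7.3/11.7 = 0.6239, W₁ = 1/(11.7-7.3) = 0.22727
System 2: ρ₂ = 7.3/15.9 = 0.4591, W₂ = 1/(15.9-7.3) = 0.11628
Improvement: (W₁-W₂)/W₁ = (0.22727-0.11628)/0.22727 = 48.84%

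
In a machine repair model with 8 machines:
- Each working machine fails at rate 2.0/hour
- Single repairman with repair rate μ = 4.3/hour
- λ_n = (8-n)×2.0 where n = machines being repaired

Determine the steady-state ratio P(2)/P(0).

P(2)/P(0) = ∏_{i=0}^{2-1} λ_i/μ_{i+1}
= (8-0)×2.0/4.3 × (8-1)×2.0/4.3
= 12.1147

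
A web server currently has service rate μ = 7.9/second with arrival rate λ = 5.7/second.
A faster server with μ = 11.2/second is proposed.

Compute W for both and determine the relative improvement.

System 1: ρ₁ = 5.7/7.9 = 0.7215, W₁ = 1/(7.9-5.7) = 0.4545
System 2: ρ₂ = 5.7/11.2 = 0.5089, W₂ = 1/(11.2-5.7) = 0.1818
Improvement: (W₁-W₂)/W₁ = (0.4545-0.1818)/0.4545 = 60.00%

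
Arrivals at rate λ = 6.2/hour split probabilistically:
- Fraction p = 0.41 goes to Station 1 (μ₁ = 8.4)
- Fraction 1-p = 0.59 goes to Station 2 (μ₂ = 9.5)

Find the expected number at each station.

Effective rates: λ₁ = 6.2×0.41 = 2.542, λ₂ = 6.2×0.59 = 3.658
Station 1: ρ₁ = 2.542/8.4 = 0.3026, L₁ = ρ₁/(1-ρ₁) = 0.3026/(1-0.3026) = 0.4339
Station 2: ρ₂ = 3.658/9.5 = 0.385053, L₂ = ρ₂/(1-ρ₂) = 0.385053/(1-0.385053) = 0.6262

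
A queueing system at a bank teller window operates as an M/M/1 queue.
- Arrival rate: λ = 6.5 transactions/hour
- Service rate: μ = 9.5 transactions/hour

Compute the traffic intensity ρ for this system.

Server utilization: ρ = λ/μ
ρ = 6.5/9.5 = 0.6842
The server is busy 68.42% of the time.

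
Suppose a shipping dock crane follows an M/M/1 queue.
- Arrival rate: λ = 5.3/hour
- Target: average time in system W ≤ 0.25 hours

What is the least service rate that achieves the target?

For M/M/1: W = 1/(μ-λ)
Need W ≤ 0.25, so 1/(μ-λ) ≤ 0.25
μ - λ ≥ 1/0.25 = 4.0000
μ ≥ 5.3 + 4.0000 = 9.3000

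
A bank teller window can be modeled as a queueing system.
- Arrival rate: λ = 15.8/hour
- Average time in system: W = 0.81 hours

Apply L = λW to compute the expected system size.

Little's Law: L = λW
L = 15.8 × 0.81 = 12.7980 transactions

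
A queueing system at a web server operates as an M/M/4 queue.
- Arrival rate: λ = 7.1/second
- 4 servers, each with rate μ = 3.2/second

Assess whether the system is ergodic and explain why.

Stability requires ρ = λ/(cμ) < 1
ρ = 7.1/(4 × 3.2) = 7.1/12.80 = 0.5547
Since 0.5547 < 1, the system is STABLE.
The servers are busy 55.47% of the time.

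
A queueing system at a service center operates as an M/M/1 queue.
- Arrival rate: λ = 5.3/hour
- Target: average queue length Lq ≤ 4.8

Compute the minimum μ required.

For M/M/1: Lq = λ²/(μ(μ-λ))
Need Lq ≤ 4.8, i.e. μ(μ-λ) ≥ λ²/4.8
μ² - 5.3μ - 28.09/4.8 ≥ 0  →  μ² - 5.3μ - 5.85208 ≥ 0
Quadratic formula (positive root): μ = [λ + √(λ² + 4×5.85208)]/2
Discriminant: 28.09 + 4×5.85208 = 51.4983, √51.4983 = 7.1762
μ ≥ (5.3 + 7.1762)/2 = 6.2381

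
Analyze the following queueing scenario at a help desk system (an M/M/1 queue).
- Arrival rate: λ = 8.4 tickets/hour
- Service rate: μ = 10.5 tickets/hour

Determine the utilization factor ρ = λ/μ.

Server utilization: ρ = λ/μ
ρ = 8.4/10.5 = 0.8000
The server is busy 80.00% of the time.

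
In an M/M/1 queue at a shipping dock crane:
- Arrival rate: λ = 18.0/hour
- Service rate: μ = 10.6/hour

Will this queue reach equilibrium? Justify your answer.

Stability requires ρ = λ/(cμ) < 1
ρ = 18.0/(1 × 10.6) = 18.0/10.60 = 1.6981
Since 1.6981 ≥ 1, the system is UNSTABLE.
Queue grows without bound. Need μ > λ = 18.0.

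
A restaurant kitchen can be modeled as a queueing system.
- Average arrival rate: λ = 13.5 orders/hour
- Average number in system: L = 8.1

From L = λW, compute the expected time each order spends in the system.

Little's Law: L = λW, so W = L/λ
W = 8.1/13.5 = 0.6000 hours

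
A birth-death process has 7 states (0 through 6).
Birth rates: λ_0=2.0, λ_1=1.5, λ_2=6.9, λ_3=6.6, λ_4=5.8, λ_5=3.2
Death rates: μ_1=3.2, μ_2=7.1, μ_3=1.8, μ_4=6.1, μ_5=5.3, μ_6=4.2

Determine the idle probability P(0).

Ratios P(n)/P(0) = (λ₀···λₙ₋₁)/(μ₁···μₙ):
P(1)/P(0) = (2.0)/(3.2) = 0.6250
P(2)/P(0) = (2.0×1.5)/(3.2×7.1) = 0.1320
P(3)/P(0) = (2.0×1.5×6.9)/(3.2×7.1×1.8) = 0.5062
P(4)/P(0) = (2.0×1.5×6.9×6.6)/(3.2×7.1×1.8×6.1) = 0.5477
P(5)/P(0) = (2.0×1.5×6.9×6.6×5.8)/(3.2×7.1×1.8×6.1×5.3) = 0.5993
P(6)/P(0) = (2.0×1.5×6.9×6.6×5.8×3.2)/(3.2×7.1×1.8×6.1×5.3×4.2) = 0.4566

Normalization: ∑ P(n) = 1
P(0) × (1.0000 + 0.6250 + 0.1320 + 0.5062 + 0.5477 + 0.5993 + 0.4566) = 1
P(0) × 3.8668 = 1
P(0) = 1/3.8668 = 0.2586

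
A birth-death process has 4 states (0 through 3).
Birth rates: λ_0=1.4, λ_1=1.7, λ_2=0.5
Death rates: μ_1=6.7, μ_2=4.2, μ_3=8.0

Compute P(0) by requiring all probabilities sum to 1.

Ratios P(n)/P(0) = (λ₀···λₙ₋₁)/(μ₁···μₙ):
P(1)/P(0) = (1.4)/(6.7) = 0.20896
P(2)/P(0) = (1.4×1.7)/(6.7×4.2) = 0.084577
P(3)/P(0) = (1.4×1.7×0.5)/(6.7×4.2×8.0) = 0.0052861

Normalization: ∑ P(n) = 1
P(0) × (1.0000 + 0.20896 + 0.084577 + 0.0052861) = 1
P(0) × 1.2988 = 1
P(0) = 1/1.2988 = 0.7699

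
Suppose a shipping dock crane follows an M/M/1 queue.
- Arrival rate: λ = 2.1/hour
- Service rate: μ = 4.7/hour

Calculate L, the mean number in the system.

ρ = λ/μ = 2.1/4.7 = 0.4468
For M/M/1: L = λ/(μ-λ)
L = 2.1/(4.7-2.1) = 2.1/2.60
L = 0.8077 containers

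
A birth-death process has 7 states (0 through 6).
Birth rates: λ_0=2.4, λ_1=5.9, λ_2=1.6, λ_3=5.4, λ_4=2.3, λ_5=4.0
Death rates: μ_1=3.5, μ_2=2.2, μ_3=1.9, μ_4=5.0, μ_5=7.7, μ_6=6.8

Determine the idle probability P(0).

Ratios P(n)/P(0) = (λ₀···λₙ₋₁)/(μ₁···μₙ):
P(1)/P(0) = (2.4)/(3.5) = 0.685714
P(2)/P(0) = (2.4×5.9)/(3.5×2.2) = 1.83896
P(3)/P(0) = (2.4×5.9×1.6)/(3.5×2.2×1.9) = 1.54860
P(4)/P(0) = (2.4×5.9×1.6×5.4)/(3.5×2.2×1.9×5.0) = 1.67249
P(5)/P(0) = (2.4×5.9×1.6×5.4×2.3)/(3.5×2.2×1.9×5.0×7.7) = 0.499574
P(6)/P(0) = (2.4×5.9×1.6×5.4×2.3×4.0)/(3.5×2.2×1.9×5.0×7.7×6.8) = 0.293867

Normalization: ∑ P(n) = 1
P(0) × (1.00000 + 0.685714 + 1.83896 + 1.54860 + 1.67249 + 0.499574 + 0.293867) = 1
P(0) × 7.5392 = 1
P(0) = 1/7.5392 = 0.1326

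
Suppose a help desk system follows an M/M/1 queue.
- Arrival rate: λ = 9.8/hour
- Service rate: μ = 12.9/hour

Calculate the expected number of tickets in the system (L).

ρ = λ/μ = 9.8/12.9 = 0.7597
For M/M/1: L = λ/(μ-λ)
L = 9.8/(12.9-9.8) = 9.8/3.10
L = 3.1613 tickets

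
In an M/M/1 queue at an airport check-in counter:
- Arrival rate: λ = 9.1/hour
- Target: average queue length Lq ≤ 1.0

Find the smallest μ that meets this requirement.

For M/M/1: Lq = λ²/(μ(μ-λ))
Need Lq ≤ 1.0, i.e. μ(μ-λ) ≥ λ²/1.0
μ² - 9.1μ - 82.81/1.0 ≥ 0  →  μ² - 9.1μ - 82.8100 ≥ 0
Quadratic formula (positive root): μ = [λ + √(λ² + 4×82.8100)]/2
Discriminant: 82.81 + 4×82.8100 = 414.0500, √414.0500 = 20.3482
μ ≥ (9.1 + 20.3482)/2 = 14.7241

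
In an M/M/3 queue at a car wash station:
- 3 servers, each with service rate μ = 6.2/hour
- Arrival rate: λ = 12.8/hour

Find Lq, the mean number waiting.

Traffic intensity: ρ = λ/(cμ) = 12.8/(3×6.2) = 0.6882
Since ρ = 0.6882 < 1, system is stable.
Offered load a = λ/μ = cρ = 12.8/6.2 = 2.0645
P₀ = [ Σₙ₌₀^2 aⁿ/n! + a^3/(3!(1-ρ)) ]⁻¹
Σ = a^0/0! + a^1/1! + a^2/2! = 1.0000 + 2.0645 + 2.1311 = 5.1956
a^3/(3!(1-ρ)) = 8.7994/(6 × 0.31183) = 4.7031
P₀ = 1/(5.1956 + 4.7031) = 0.1010
Lq = P₀·a^3·ρ / (3!(1-ρ)²) = 0.10102 × 8.7994 × 0.68817 / (6 × 0.097237) = 1.0485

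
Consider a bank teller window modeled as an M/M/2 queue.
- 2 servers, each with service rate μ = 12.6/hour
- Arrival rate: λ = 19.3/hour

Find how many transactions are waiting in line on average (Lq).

Traffic intensity: ρ = λ/(cμ) = 19.3/(2×12.6) = 0.7659
Since ρ = 0.7659 < 1, system is stable.
Offered load a = λ/μ = cρ = 19.3/12.6 = 1.5317
P₀ = [ Σₙ₌₀^1 aⁿ/n! + a^2/(2!(1-ρ)) ]⁻¹
Σ = a^0/0! + a^1/1! = 1.0000 + 1.5317 = 2.5317
a^2/(2!(1-ρ)) = 2.34625/(2 × 0.234127) = 5.0106
P₀ = 1/(2.5317 + 5.0106) = 0.1326
Lq = P₀·a^2·ρ / (2!(1-ρ)²) = 0.132584 × 2.34625 × 0.765873 / (2 × 0.0548154) = 2.1731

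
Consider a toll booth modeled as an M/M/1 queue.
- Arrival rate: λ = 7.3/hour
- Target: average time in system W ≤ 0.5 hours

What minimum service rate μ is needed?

For M/M/1: W = 1/(μ-λ)
Need W ≤ 0.5, so 1/(μ-λ) ≤ 0.5
μ - λ ≥ 1/0.5 = 2.0000
μ ≥ 7.3 + 2.0000 = 9.3000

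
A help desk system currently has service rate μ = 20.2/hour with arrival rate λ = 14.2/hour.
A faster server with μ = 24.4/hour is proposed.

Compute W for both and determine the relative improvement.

System 1: ρ₁ = 14.2/20.2 = 0.7030, W₁ = 1/(20.2-14.2) = 0.16667
System 2: ρ₂ = 14.2/24.4 = 0.5820, W₂ = 1/(24.4-14.2) = 0.098039
Improvement: (W₁-W₂)/W₁ = (0.16667-0.098039)/0.16667 = 41.18%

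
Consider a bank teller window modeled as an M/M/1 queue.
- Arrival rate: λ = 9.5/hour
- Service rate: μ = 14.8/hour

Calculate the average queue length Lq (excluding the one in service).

ρ = λ/μ = 9.5/14.8 = 0.6419
For M/M/1: Lq = λ²/(μ(μ-λ))
Lq = 90.25/(14.8 × 5.30)
Lq = 1.1506 transactions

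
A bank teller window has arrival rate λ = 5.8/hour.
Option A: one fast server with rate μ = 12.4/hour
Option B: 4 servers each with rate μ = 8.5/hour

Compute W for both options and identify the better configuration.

Option A: single server μ = 12.4 (M/M/1)
  ρ_A = 5.8/12.4 = 0.4677
  W_A = 1/(μ-λ) = 1/(12.4-5.8) = 1/6.60 = 0.1515

Option B: 4 servers μ = 8.5 (M/M/4)
  ρ_B = λ/(cμ) = 5.8/(4×8.5) = 0.1706
  Offered load a = λ/μ = cρ = 5.8/8.5 = 0.6824
  P₀ = [ Σₙ₌₀^3 aⁿ/n! + a^4/(4!(1-ρ)) ]⁻¹
  Σ = a^0/0! + a^1/1! + a^2/2! + a^3/3! = 1.0000 + 0.68235 + 0.23280 + 0.052951 = 1.9681
  a^4/(4!(1-ρ)) = 0.2168/(24 × 0.8294) = 0.01089
  P₀ = 1/(1.9681 + 0.01089) = 0.5053
  Lq = P₀·a^4·ρ / (4!(1-ρ)²) = 0.5053 × 0.2168 × 0.1706 / (24 × 0.6879) = 0.001132
  Wq_B = Lq/λ = 0.0011318/5.8 = 0.0001951
  W_B = Wq_B + 1/μ = 0.0001951 + 0.1176 = 0.1178

Since W_B = 0.1178 < W_A = 0.1515, Option B (multiple servers) has the shorter time in system.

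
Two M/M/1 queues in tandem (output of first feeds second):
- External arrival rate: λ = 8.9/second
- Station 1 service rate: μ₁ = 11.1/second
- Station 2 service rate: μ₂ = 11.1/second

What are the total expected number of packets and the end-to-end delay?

By Jackson's theorem, each station behaves as independent M/M/1.
Station 1: ρ₁ = 8.9/11.1 = 0.8018, L₁ = ρ₁/(1-ρ₁) = λ/(μ₁-λ) = 8.9/2.20 = 4.04545
Station 2: ρ₂ = 8.9/11.1 = 0.8018, L₂ = ρ₂/(1-ρ₂) = λ/(μ₂-λ) = 8.9/2.20 = 4.04545
Total: L = L₁ + L₂ = 4.04545 + 4.04545 = 8.0909
W = L/λ = 8.0909/8.9 = 0.9091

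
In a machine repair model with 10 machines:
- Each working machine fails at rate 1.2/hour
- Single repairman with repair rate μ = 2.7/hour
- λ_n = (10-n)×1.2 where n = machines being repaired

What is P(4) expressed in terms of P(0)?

P(4)/P(0) = ∏_{i=0}^{4-1} λ_i/μ_{i+1}
= (10-0)×1.2/2.7 × (10-1)×1.2/2.7 × (10-2)×1.2/2.7 × (10-3)×1.2/2.7
= 196.6529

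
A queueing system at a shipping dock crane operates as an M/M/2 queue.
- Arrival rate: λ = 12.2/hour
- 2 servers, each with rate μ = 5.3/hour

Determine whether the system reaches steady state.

Stability requires ρ = λ/(cμ) < 1
ρ = 12.2/(2 × 5.3) = 12.2/10.60 = 1.1509
Since 1.1509 ≥ 1, the system is UNSTABLE.
Need c > λ/μ = 12.2/5.3 = 2.30.
Minimum servers needed: c = 3.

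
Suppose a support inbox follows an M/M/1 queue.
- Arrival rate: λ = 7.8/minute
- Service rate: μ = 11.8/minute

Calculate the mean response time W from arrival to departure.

First, compute utilization: ρ = λ/μ = 7.8/11.8 = 0.6610
For M/M/1: W = 1/(μ-λ)
W = 1/(11.8-7.8) = 1/4.00
W = 0.2500 minutes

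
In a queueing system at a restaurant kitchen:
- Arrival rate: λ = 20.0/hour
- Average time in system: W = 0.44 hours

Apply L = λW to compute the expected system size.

Little's Law: L = λW
L = 20.0 × 0.44 = 8.8000 orders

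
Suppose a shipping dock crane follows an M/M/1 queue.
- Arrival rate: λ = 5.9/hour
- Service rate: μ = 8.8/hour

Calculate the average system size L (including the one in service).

ρ = λ/μ = 5.9/8.8 = 0.6705
For M/M/1: L = λ/(μ-λ)
L = 5.9/(8.8-5.9) = 5.9/2.90
L = 2.0345 containers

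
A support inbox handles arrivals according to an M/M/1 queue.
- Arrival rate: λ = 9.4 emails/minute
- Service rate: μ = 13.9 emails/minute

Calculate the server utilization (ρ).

Server utilization: ρ = λ/μ
ρ = 9.4/13.9 = 0.6763
The server is busy 67.63% of the time.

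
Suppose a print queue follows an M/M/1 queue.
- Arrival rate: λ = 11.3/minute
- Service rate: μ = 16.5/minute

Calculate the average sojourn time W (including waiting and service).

First, compute utilization: ρ = λ/μ = 11.3/16.5 = 0.6848
For M/M/1: W = 1/(μ-λ)
W = 1/(16.5-11.3) = 1/5.20
W = 0.1923 minutes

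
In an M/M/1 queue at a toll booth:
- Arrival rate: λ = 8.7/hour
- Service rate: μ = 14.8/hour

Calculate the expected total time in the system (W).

First, compute utilization: ρ = λ/μ = 8.7/14.8 = 0.5878
For M/M/1: W = 1/(μ-λ)
W = 1/(14.8-8.7) = 1/6.10
W = 0.1639 hours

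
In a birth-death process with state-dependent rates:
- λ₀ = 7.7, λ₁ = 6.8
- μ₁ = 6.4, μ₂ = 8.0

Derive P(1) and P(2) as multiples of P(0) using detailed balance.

Balance equations:
State 0: λ₀P₀ = μ₁P₁ → P₁ = (λ₀/μ₁)P₀ = (7.7/6.4)P₀ = 1.2031P₀
State 1: P₂ = (λ₀λ₁)/(μ₁μ₂)P₀ = (7.7×6.8)/(6.4×8.0)P₀ = 1.0227P₀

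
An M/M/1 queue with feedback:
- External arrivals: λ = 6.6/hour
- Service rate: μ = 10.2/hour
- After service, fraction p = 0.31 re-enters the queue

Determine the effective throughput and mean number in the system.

Effective arrival rate: λ_eff = λ/(1-p) = 6.6/(1-0.31) = 6.6/0.69 = 9.565217
ρ = λ_eff/μ = 9.565217/10.2 = 0.9377664
L = ρ/(1-ρ) = 0.9377664/(1-0.9377664) = 15.0685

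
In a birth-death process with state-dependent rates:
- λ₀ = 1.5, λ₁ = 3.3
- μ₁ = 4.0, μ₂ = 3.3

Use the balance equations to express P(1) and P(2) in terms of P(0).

Balance equations:
State 0: λ₀P₀ = μ₁P₁ → P₁ = (λ₀/μ₁)P₀ = (1.5/4.0)P₀ = 0.3750P₀
State 1: P₂ = (λ₀λ₁)/(μ₁μ₂)P₀ = (1.5×3.3)/(4.0×3.3)P₀ = 0.3750P₀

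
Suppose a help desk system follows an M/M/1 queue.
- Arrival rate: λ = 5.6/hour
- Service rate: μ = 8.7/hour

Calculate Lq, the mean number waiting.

ρ = λ/μ = 5.6/8.7 = 0.6437
For M/M/1: Lq = λ²/(μ(μ-λ))
Lq = 31.36/(8.7 × 3.10)
Lq = 1.1628 tickets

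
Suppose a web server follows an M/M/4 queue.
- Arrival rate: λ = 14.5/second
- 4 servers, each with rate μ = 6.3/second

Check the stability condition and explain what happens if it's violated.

Stability requires ρ = λ/(cμ) < 1
ρ = 14.5/(4 × 6.3) = 14.5/25.20 = 0.5754
Since 0.5754 < 1, the system is STABLE.
The servers are busy 57.54% of the time.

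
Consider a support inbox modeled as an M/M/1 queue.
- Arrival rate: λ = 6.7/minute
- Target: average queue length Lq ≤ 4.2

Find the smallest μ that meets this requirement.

For M/M/1: Lq = λ²/(μ(μ-λ))
Need Lq ≤ 4.2, i.e. μ(μ-λ) ≥ λ²/4.2
μ² - 6.7μ - 44.89/4.2 ≥ 0  →  μ² - 6.7μ - 10.6881 ≥ 0
Quadratic formula (positive root): μ = [λ + √(λ² + 4×10.6881)]/2
Discriminant: 44.89 + 4×10.6881 = 87.6424, √87.6424 = 9.3618
μ ≥ (6.7 + 9.3618)/2 = 8.0309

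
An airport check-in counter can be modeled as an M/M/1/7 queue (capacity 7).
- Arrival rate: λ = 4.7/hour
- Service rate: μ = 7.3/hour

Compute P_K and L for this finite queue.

ρ = λ/μ = 4.7/7.3 = 0.64384
P₀ = (1-ρ)/(1-ρ^(K+1)) = (1-0.64384)/(1-0.64384^8) = 0.3562/0.9705 = 0.3670
P_K = P₀×ρ^K = 0.3670 × 0.64384^7 = 0.3670 × 0.04586 = 0.01683
Blocking probability P_7 = 0.01683 (1.68%)
L = ρ[1 - (K+1)ρ^K + Kρ^(K+1)] / [(1-ρ)(1-ρ^(K+1))]
L = 0.64384 × (1 - 8×0.045861 + 7×0.029527) / ((1 - 0.64384) × (1 - 0.029527)) = 1.5643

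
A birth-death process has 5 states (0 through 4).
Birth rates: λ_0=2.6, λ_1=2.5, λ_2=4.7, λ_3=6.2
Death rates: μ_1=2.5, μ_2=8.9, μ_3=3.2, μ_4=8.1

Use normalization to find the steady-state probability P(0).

Ratios P(n)/P(0) = (λ₀···λₙ₋₁)/(μ₁···μₙ):
P(1)/P(0) = (2.6)/(2.5) = 1.0400
P(2)/P(0) = (2.6×2.5)/(2.5×8.9) = 0.2921
P(3)/P(0) = (2.6×2.5×4.7)/(2.5×8.9×3.2) = 0.4291
P(4)/P(0) = (2.6×2.5×4.7×6.2)/(2.5×8.9×3.2×8.1) = 0.3284

Normalization: ∑ P(n) = 1
P(0) × (1.0000 + 1.0400 + 0.2921 + 0.4291 + 0.3284) = 1
P(0) × 3.0896 = 1
P(0) = 1/3.0896 = 0.3237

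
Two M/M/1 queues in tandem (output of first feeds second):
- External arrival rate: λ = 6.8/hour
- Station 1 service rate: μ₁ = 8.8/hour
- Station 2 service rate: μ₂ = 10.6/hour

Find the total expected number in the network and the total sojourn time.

By Jackson's theorem, each station behaves as independent M/M/1.
Station 1: ρ₁ = 6.8/8.8 = 0.7727, L₁ = ρ₁/(1-ρ₁) = λ/(μ₁-λ) = 6.8/2.00 = 3.4000
Station 2: ρ₂ = 6.8/10.6 = 0.6415, L₂ = ρ₂/(1-ρ₂) = λ/(μ₂-λ) = 6.8/3.80 = 1.7895
Total: L = L₁ + L₂ = 3.4000 + 1.7895 = 5.1895
W = L/λ = 5.1895/6.8 = 0.7632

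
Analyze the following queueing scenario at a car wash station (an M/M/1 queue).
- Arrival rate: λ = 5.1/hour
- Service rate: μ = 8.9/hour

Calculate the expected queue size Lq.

ρ = λ/μ = 5.1/8.9 = 0.5730
For M/M/1: Lq = λ²/(μ(μ-λ))
Lq = 26.01/(8.9 × 3.80)
Lq = 0.7691 cars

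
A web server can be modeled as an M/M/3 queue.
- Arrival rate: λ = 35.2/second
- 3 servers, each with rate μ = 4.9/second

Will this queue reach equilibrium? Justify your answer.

Stability requires ρ = λ/(cμ) < 1
ρ = 35.2/(3 × 4.9) = 35.2/14.70 = 2.3946
Since 2.3946 ≥ 1, the system is UNSTABLE.
Need c > λ/μ = 35.2/4.9 = 7.18.
Minimum servers needed: c = 8.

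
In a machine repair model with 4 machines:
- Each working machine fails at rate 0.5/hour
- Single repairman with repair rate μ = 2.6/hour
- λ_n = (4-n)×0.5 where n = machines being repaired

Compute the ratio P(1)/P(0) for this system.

P(1)/P(0) = ∏_{i=0}^{1-1} λ_i/μ_{i+1}
= (4-0)×0.5/2.6
= 0.7692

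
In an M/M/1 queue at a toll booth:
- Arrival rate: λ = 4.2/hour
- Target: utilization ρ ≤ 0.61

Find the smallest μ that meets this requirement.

ρ = λ/μ, so μ = λ/ρ
μ ≥ 4.2/0.61 = 6.8852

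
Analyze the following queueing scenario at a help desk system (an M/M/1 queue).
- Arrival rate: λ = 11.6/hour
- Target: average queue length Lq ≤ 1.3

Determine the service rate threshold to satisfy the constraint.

For M/M/1: Lq = λ²/(μ(μ-λ))
Need Lq ≤ 1.3, i.e. μ(μ-λ) ≥ λ²/1.3
μ² - 11.6μ - 134.56/1.3 ≥ 0  →  μ² - 11.6μ - 103.5077 ≥ 0
Quadratic formula (positive root): μ = [λ + √(λ² + 4×103.5077)]/2
Discriminant: 134.56 + 4×103.5077 = 548.5908, √548.5908 = 23.4220
μ ≥ (11.6 + 23.4220)/2 = 17.5110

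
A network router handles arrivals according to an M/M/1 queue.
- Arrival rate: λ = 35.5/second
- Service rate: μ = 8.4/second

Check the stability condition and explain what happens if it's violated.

Stability requires ρ = λ/(cμ) < 1
ρ = 35.5/(1 × 8.4) = 35.5/8.40 = 4.2262
Since 4.2262 ≥ 1, the system is UNSTABLE.
Queue grows without bound. Need μ > λ = 35.5.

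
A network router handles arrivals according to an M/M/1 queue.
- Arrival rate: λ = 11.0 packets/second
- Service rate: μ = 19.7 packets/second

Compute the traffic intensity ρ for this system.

Server utilization: ρ = λ/μ
ρ = 11.0/19.7 = 0.5584
The server is busy 55.84% of the time.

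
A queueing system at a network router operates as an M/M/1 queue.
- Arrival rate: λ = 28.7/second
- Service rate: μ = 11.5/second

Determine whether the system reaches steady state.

Stability requires ρ = λ/(cμ) < 1
ρ = 28.7/(1 × 11.5) = 28.7/11.50 = 2.4957
Since 2.4957 ≥ 1, the system is UNSTABLE.
Queue grows without bound. Need μ > λ = 28.7.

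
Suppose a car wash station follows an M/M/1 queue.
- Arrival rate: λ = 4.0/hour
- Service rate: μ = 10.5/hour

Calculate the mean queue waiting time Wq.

First, compute utilization: ρ = λ/μ = 4.0/10.5 = 0.3810
For M/M/1: Wq = λ/(μ(μ-λ))
Wq = 4.0/(10.5 × (10.5-4.0))
Wq = 4.0/(10.5 × 6.50)
Wq = 0.05861 hours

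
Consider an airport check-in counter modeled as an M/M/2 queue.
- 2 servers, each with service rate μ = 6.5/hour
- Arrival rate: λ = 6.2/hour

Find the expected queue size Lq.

Traffic intensity: ρ = λ/(cμ) = 6.2/(2×6.5) = 0.4769
Since ρ = 0.4769 < 1, system is stable.
Offered load a = λ/μ = cρ = 6.2/6.5 = 0.9538
P₀ = [ Σₙ₌₀^1 aⁿ/n! + a^2/(2!(1-ρ)) ]⁻¹
Σ = a^0/0! + a^1/1! = 1.0000 + 0.9538 = 1.9538
a^2/(2!(1-ρ)) = 0.90982/(2 × 0.52308) = 0.8697
P₀ = 1/(1.9538 + 0.8697) = 0.3542
Lq = P₀·a^2·ρ / (2!(1-ρ)²) = 0.35417 × 0.90982 × 0.47692 / (2 × 0.27361) = 0.2808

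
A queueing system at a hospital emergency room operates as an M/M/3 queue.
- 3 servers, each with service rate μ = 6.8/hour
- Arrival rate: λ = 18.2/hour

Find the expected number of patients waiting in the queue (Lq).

Traffic intensity: ρ = λ/(cμ) = 18.2/(3×6.8) = 0.8922
Since ρ = 0.8922 < 1, system is stable.
Offered load a = λ/μ = cρ = 18.2/6.8 = 2.6765
P₀ = [ Σₙ₌₀^2 aⁿ/n! + a^3/(3!(1-ρ)) ]⁻¹
Σ = a^0/0! + a^1/1! + a^2/2! = 1.0000 + 2.6765 + 3.5817 = 7.2582
a^3/(3!(1-ρ)) = 19.17288/(6 × 0.1078431) = 29.6308
P₀ = 1/(7.2582 + 29.6308) = 0.02711
Lq = P₀·a^3·ρ / (3!(1-ρ)²) = 0.027108 × 19.1729 × 0.89216 / (6 × 0.011630) = 6.6450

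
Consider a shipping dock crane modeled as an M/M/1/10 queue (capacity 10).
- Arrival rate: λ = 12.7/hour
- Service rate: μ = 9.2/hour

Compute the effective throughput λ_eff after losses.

ρ = λ/μ = 12.7/9.2 = 1.380435
P₀ = (1-ρ)/(1-ρ^(K+1)) = (1-1.380435)/(1-1.380435^11) = -0.3804/-33.6877 = 0.01129
P_K = P₀×ρ^K = 0.011293 × 1.380435^10 = 0.011293 × 25.1281 = 0.2838
λ_eff = λ(1-P_K) = 12.7 × (1 - 0.28377) = 12.7 × 0.71623 = 9.0961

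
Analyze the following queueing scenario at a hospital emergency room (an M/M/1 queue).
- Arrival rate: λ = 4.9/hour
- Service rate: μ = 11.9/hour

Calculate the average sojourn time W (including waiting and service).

First, compute utilization: ρ = λ/μ = 4.9/11.9 = 0.4118
For M/M/1: W = 1/(μ-λ)
W = 1/(11.9-4.9) = 1/7.00
W = 0.1429 hours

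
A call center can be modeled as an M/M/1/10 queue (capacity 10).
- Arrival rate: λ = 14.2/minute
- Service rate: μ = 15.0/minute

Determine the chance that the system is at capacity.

ρ = λ/μ = 14.2/15.0 = 0.946667
P₀ = (1-ρ)/(1-ρ^(K+1)) = (1-0.946667)/(1-0.946667^11) = 0.05333/0.4528 = 0.1178
P_K = P₀×ρ^K = 0.11779 × 0.946667^10 = 0.11779 × 0.57806 = 0.06809
Blocking probability = 6.81%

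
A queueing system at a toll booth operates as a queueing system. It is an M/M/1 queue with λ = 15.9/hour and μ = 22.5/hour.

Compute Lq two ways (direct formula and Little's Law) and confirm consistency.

Method 1 (direct): Lq = λ²/(μ(μ-λ)) = 252.81/(22.5 × 6.60) = 1.7024

Method 2 (Little's Law):
W = 1/(μ-λ) = 1/6.60 = 0.151515
Wq = W - 1/μ = 0.151515 - 0.0444444 = 0.10707
Lq = λWq = 15.9 × 0.10707 = 1.7024 ✔ (matches Method 1)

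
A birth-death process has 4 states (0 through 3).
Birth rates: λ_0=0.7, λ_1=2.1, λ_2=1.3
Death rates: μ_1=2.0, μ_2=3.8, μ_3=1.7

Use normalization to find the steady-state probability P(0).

Ratios P(n)/P(0) = (λ₀···λₙ₋₁)/(μ₁···μₙ):
P(1)/P(0) = (0.7)/(2.0) = 0.3500
P(2)/P(0) = (0.7×2.1)/(2.0×3.8) = 0.1934
P(3)/P(0) = (0.7×2.1×1.3)/(2.0×3.8×1.7) = 0.1479

Normalization: ∑ P(n) = 1
P(0) × (1.0000 + 0.3500 + 0.1934 + 0.1479) = 1
P(0) × 1.6913 = 1
P(0) = 1/1.6913 = 0.5913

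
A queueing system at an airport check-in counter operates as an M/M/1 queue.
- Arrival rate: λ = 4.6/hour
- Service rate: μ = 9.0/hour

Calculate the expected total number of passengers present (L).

ρ = λ/μ = 4.6/9.0 = 0.5111
For M/M/1: L = λ/(μ-λ)
L = 4.6/(9.0-4.6) = 4.6/4.40
L = 1.0455 passengers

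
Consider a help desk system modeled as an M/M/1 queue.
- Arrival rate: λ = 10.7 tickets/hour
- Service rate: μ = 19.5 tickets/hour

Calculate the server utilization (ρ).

Server utilization: ρ = λ/μ
ρ = 10.7/19.5 = 0.5487
The server is busy 54.87% of the time.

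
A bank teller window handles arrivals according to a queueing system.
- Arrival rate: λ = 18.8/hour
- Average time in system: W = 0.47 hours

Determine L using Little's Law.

Little's Law: L = λW
L = 18.8 × 0.47 = 8.8360 transactions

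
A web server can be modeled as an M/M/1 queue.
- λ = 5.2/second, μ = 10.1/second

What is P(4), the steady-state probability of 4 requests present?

ρ = λ/μ = 5.2/10.1 = 0.51485
P(n) = (1-ρ)ρⁿ
P(4) = (1-0.51485) × 0.51485^4
P(4) = 0.48515 × 0.070262
P(4) = 0.03409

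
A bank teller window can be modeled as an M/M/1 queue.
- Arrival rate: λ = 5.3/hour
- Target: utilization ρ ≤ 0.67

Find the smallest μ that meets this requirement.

ρ = λ/μ, so μ = λ/ρ
μ ≥ 5.3/0.67 = 7.9104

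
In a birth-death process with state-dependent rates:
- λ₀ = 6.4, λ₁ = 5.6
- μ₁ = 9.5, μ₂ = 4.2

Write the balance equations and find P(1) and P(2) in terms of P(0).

Balance equations:
State 0: λ₀P₀ = μ₁P₁ → P₁ = (λ₀/μ₁)P₀ = (6.4/9.5)P₀ = 0.6737P₀
State 1: P₂ = (λ₀λ₁)/(μ₁μ₂)P₀ = (6.4×5.6)/(9.5×4.2)P₀ = 0.8982P₀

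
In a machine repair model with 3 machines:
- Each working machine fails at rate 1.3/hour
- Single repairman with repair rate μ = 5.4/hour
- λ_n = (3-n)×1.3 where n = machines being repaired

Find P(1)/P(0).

P(1)/P(0) = ∏_{i=0}^{1-1} λ_i/μ_{i+1}
= (3-0)×1.3/5.4
= 0.7222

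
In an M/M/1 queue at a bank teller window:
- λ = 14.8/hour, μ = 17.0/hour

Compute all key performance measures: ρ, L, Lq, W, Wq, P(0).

Step 1: ρ = λ/μ = 14.8/17.0 = 0.8706
Step 2: L = λ/(μ-λ) = 14.8/2.20 = 6.7273
Step 3: Lq = λ²/(μ(μ-λ)) = 219.04/(17.0×2.20) = 5.8567
Step 4: W = 1/(μ-λ) = 1/2.20 = 0.45455
Step 5: Wq = λ/(μ(μ-λ)) = 14.8/(17.0×2.20) = 0.3957
Step 6: P(0) = 1-ρ = 0.1294
Verify: L = λW = 14.8×0.45455 = 6.7273 ✔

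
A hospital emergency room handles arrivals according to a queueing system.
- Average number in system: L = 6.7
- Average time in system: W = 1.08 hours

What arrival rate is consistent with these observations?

Little's Law: L = λW, so λ = L/W
λ = 6.7/1.08 = 6.2037 patients/hour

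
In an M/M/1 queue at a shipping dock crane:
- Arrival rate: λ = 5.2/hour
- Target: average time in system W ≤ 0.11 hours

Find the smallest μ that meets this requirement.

For M/M/1: W = 1/(μ-λ)
Need W ≤ 0.11, so 1/(μ-λ) ≤ 0.11
μ - λ ≥ 1/0.11 = 9.0909
μ ≥ 5.2 + 9.0909 = 14.2909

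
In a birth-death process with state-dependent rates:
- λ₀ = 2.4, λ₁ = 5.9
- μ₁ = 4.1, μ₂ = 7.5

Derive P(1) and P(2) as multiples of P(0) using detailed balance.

Balance equations:
State 0: λ₀P₀ = μ₁P₁ → P₁ = (λ₀/μ₁)P₀ = (2.4/4.1)P₀ = 0.5854P₀
State 1: P₂ = (λ₀λ₁)/(μ₁μ₂)P₀ = (2.4×5.9)/(4.1×7.5)P₀ = 0.4605P₀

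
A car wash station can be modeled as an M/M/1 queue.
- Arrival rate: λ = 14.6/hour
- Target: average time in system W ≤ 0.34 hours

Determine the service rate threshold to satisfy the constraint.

For M/M/1: W = 1/(μ-λ)
Need W ≤ 0.34, so 1/(μ-λ) ≤ 0.34
μ - λ ≥ 1/0.34 = 2.9412
μ ≥ 14.6 + 2.9412 = 17.5412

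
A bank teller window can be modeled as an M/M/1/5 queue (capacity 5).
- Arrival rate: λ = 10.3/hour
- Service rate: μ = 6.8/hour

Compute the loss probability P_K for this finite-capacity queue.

ρ = λ/μ = 10.3/6.8 = 1.51471
P₀ = (1-ρ)/(1-ρ^(K+1)) = (1-1.51471)/(1-1.51471^6) = -0.5147/-11.0775 = 0.04646
P_K = P₀×ρ^K = 0.046464 × 1.51471^5 = 0.046464 × 7.9735 = 0.3705
Blocking probability = 37.05%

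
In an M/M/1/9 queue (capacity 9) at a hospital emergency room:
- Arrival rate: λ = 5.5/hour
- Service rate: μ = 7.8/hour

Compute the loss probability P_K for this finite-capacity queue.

ρ = λ/μ = 5.5/7.8 = 0.70513
P₀ = (1-ρ)/(1-ρ^(K+1)) = (1-0.70513)/(1-0.70513^10) = 0.2949/0.9696 = 0.3041
P_K = P₀×ρ^K = 0.30411 × 0.70513^9 = 0.30411 × 0.043095 = 0.01311
Blocking probability = 1.31%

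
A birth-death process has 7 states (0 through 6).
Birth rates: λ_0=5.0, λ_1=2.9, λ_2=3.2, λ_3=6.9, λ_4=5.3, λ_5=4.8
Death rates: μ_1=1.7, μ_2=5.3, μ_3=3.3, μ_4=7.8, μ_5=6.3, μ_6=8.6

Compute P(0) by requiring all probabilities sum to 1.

Ratios P(n)/P(0) = (λ₀···λₙ₋₁)/(μ₁···μₙ):
P(1)/P(0) = (5.0)/(1.7) = 2.94118
P(2)/P(0) = (5.0×2.9)/(1.7×5.3) = 1.60932
P(3)/P(0) = (5.0×2.9×3.2)/(1.7×5.3×3.3) = 1.56056
P(4)/P(0) = (5.0×2.9×3.2×6.9)/(1.7×5.3×3.3×7.8) = 1.38049
P(5)/P(0) = (5.0×2.9×3.2×6.9×5.3)/(1.7×5.3×3.3×7.8×6.3) = 1.16137
P(6)/P(0) = (5.0×2.9×3.2×6.9×5.3×4.8)/(1.7×5.3×3.3×7.8×6.3×8.6) = 0.648204

Normalization: ∑ P(n) = 1
P(0) × (1.00000 + 2.94118 + 1.60932 + 1.56056 + 1.38049 + 1.16137 + 0.648204) = 1
P(0) × 10.3011 = 1
P(0) = 1/10.3011 = 0.09708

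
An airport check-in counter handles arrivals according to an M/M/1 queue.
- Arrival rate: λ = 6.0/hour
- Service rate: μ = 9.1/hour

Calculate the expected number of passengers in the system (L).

ρ = λ/μ = 6.0/9.1 = 0.6593
For M/M/1: L = λ/(μ-λ)
L = 6.0/(9.1-6.0) = 6.0/3.10
L = 1.9355 passengers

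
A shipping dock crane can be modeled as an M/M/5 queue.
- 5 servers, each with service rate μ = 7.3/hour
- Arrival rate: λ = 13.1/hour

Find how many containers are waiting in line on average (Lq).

Traffic intensity: ρ = λ/(cμ) = 13.1/(5×7.3) = 0.3589
Since ρ = 0.3589 < 1, system is stable.
Offered load a = λ/μ = cρ = 13.1/7.3 = 1.7945
P₀ = [ Σₙ₌₀^4 aⁿ/n! + a^5/(5!(1-ρ)) ]⁻¹
Σ = a^0/0! + a^1/1! + a^2/2! + a^3/3! + a^4/4! = 1.0000 + 1.7945 + 1.6102 + 0.96315 + 0.43210 = 5.7999
a^5/(5!(1-ρ)) = 18.6098/(120 × 0.6411) = 0.2419
P₀ = 1/(5.7999 + 0.2419) = 0.1655
Lq = P₀·a^5·ρ / (5!(1-ρ)²) = 0.1655 × 18.6098 × 0.3589 / (120 × 0.4110) = 0.02241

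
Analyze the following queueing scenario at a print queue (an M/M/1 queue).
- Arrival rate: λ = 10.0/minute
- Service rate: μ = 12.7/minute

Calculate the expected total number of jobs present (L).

ρ = λ/μ = 10.0/12.7 = 0.7874
For M/M/1: L = λ/(μ-λ)
L = 10.0/(12.7-10.0) = 10.0/2.70
L = 3.7037 jobs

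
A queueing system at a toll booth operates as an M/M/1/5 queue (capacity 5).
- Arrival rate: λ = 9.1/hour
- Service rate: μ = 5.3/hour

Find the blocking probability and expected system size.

ρ = λ/μ = 9.1/5.3 = 1.7170
P₀ = (1-ρ)/(1-ρ^(K+1)) = (1-1.7170)/(1-1.7170^6) = -0.7170/-24.6225 = 0.02912
P_K = P₀×ρ^K = 0.0291197 × 1.7170^5 = 0.0291197 × 14.9228 = 0.4345
Blocking probability P_5 = 0.4345 (43.45%)
L = ρ[1 - (K+1)ρ^K + Kρ^(K+1)] / [(1-ρ)(1-ρ^(K+1))]
L = 1.7170 × (1 - 6×14.9228 + 5×25.6225) / ((1 - 1.7170) × (1 - 25.6225)) = 3.8490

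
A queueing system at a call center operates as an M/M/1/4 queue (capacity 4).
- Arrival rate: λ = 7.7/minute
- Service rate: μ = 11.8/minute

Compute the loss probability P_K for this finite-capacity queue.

ρ = λ/μ = 7.7/11.8 = 0.65254
P₀ = (1-ρ)/(1-ρ^(K+1)) = (1-0.65254)/(1-0.65254^5) = 0.3475/0.8817 = 0.3941
P_K = P₀×ρ^K = 0.3941 × 0.65254^4 = 0.3941 × 0.1813 = 0.07145
Blocking probability = 7.15%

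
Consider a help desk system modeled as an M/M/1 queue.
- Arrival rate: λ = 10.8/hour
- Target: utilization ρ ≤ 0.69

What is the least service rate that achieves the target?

ρ = λ/μ, so μ = λ/ρ
μ ≥ 10.8/0.69 = 15.6522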